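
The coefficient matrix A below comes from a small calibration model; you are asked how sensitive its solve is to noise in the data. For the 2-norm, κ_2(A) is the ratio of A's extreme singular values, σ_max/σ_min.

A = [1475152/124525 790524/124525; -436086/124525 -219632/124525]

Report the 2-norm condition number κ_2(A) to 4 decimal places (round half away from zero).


AᵀA = [3785991076/24810361 2019074400/24810361; 2019074400/24810361 1077066256/24810361]; tr = 16827188/85849, det = 153664/85849
eigenvalues of AᵀA: λ = (tr ± √(tr²−4·det))/2 = 196, 784/85849
so κ_2 = √(196 / (784/85849)) = 146.5000

146.5000


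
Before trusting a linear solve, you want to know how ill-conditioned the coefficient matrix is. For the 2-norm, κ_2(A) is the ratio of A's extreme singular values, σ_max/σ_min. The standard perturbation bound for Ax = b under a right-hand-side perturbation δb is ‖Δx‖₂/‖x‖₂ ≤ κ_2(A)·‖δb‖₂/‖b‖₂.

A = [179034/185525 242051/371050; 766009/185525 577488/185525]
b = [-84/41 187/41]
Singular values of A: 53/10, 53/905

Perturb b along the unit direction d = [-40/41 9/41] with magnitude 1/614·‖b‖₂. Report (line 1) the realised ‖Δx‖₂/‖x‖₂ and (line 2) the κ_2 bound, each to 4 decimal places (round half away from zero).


0.0027
0.1474

σ_max = 53/10, σ_min = 53/905
condition number: (53/10) ÷ (53/905) = 90.5000
worst-case relative error ≤ 90.5000 × 1/614 = 0.1474
solve Ax = b  →  x = [-30.1321 41.4340]
‖b‖ = 5.0000, ‖x‖ = 51.2320
δb = ε·‖b‖·d = [-0.0079 0.0018]; solving A·Δx = δb gives ‖Δx‖ = 0.1391
relative error = 0.0027
so the bound overstates the realised error by a factor of ≈ 54.3059 (computed from the unrounded values)


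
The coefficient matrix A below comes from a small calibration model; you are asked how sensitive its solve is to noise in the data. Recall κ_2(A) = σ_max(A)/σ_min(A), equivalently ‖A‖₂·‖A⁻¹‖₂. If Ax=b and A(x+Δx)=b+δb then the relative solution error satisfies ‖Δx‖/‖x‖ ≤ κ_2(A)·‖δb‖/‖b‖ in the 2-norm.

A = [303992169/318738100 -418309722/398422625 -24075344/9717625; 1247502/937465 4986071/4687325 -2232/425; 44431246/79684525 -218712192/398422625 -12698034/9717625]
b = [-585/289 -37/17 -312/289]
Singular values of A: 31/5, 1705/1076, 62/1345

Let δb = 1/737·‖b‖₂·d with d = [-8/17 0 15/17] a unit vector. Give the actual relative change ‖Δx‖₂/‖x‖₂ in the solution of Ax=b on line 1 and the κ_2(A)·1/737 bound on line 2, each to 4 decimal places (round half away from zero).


σ_max = 31/5, σ_min = 62/1345
κ_2(A) = (31/5) / (62/1345) = 134.5000
κ_2(A)·‖δb‖/‖b‖ = 0.1825
solve Ax = b  →  x = [-0.2707 0.5860 0.4645]
‖b‖₂ = 3.1623 and ‖x‖₂ = 0.7952
Δx = A⁻¹·δb where δb = 1/737·3.1623·d; ‖Δx‖ = 0.0931
realised ‖Δx‖/‖x‖ = 0.1170
realised/bound (from unrounded values) ≈ 0.6414

0.1170
0.1825


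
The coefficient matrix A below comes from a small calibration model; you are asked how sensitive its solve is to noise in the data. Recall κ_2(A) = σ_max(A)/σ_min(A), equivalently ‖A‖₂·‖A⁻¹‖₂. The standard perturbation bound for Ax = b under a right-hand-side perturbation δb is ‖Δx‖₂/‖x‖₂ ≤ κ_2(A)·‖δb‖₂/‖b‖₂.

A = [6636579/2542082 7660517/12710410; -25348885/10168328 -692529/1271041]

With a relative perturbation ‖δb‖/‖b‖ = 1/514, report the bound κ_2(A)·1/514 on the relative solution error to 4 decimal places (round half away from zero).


M = AᵀA = [1601989136641/122942799424 225271631871/76839249640; 225271631871/76839249640 126805187029/192098124100]. tr(M)=25031892569/1828417600, det(M)=1874161/292546816
eigenvalues of AᵀA: λ = (tr ± √(tr²−4·det))/2 = 1369/100, 34225/73136704
κ_2(A) = √(λ_max/λ_min) = √((1369/100) / (34225/73136704)) = 171.0400
perturbation bound = 171.0400·1/514 = 0.3328

0.3328


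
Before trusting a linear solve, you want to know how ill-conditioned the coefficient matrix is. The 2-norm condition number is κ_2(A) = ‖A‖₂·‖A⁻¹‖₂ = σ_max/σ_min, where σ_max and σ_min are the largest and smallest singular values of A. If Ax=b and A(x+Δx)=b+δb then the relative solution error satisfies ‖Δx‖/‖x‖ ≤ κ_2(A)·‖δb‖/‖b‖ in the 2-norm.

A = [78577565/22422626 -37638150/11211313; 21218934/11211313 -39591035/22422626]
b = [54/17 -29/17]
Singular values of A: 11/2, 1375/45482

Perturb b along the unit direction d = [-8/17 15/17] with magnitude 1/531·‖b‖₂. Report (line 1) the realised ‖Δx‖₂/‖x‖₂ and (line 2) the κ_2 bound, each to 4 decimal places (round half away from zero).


0.0023
0.3426

σ_max = 11/2, σ_min = 1375/45482
condition number: (11/2) ÷ (1375/45482) = 181.9280
κ_2(A)·‖δb‖/‖b‖ = 0.3426
solve Ax = b  →  x = [-68.1735 -72.1095]
2-norm of b is 3.6056; of x, 99.2341
Δx = A⁻¹·δb where δb = 1/531·3.6056·d; ‖Δx‖ = 0.2246
relative error = 0.0023
tightness: 0.0023 against a bound of 0.3426 (unrounded ratio ≈ 0.0066)


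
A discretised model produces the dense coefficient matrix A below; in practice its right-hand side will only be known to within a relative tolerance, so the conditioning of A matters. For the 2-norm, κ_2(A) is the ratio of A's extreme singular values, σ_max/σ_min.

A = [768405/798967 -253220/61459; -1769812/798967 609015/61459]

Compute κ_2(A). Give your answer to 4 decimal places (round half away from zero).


M = AᵀA = [22027696801/3777208681 -97878274560/3777208681; -97878274560/3777208681 435019638625/3777208681]. tr(M)=271890146/2247001, det(M)=366025/2247001
char-poly roots: 121 and 3025/2247001
so κ_2 = √(121 / (3025/2247001)) = 299.8000

299.8000


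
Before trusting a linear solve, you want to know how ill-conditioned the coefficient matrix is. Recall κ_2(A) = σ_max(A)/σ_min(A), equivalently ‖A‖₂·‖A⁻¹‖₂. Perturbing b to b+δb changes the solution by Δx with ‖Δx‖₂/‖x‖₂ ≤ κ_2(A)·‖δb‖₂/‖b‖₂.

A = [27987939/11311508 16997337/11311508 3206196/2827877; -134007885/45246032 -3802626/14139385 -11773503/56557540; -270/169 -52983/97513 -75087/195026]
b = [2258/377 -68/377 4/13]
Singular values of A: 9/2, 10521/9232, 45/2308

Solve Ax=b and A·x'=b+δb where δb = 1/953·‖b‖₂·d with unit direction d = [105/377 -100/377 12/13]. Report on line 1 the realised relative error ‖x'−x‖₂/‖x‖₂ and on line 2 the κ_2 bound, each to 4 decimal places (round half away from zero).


σ_max = 9/2, σ_min = 45/2308
condition number: (9/2) ÷ (45/2308) = 230.8000
worst-case relative error ≤ 230.8000 × 1/953 = 0.2422
solve Ax = b  →  x = [-0.5295 -58.6812 84.2113]
‖b‖ = 6.0000, ‖x‖ = 102.6417
Δx = A⁻¹·δb where δb = 1/953·6.0000·d; ‖Δx‖ = 0.3229
realised ‖Δx‖/‖x‖ = 0.0031
realised/bound (from unrounded values) ≈ 0.0130

0.0031
0.2422


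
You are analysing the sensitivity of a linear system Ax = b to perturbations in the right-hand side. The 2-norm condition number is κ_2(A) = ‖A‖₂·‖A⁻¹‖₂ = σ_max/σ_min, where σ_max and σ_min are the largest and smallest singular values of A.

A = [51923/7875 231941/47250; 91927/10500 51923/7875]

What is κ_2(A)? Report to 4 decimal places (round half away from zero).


form AᵀA = [4767645073/39690000 2681771027/29767500; 2681771027/29767500 6034102117/89302500] with trace 536361713/2857680 and determinant 352275361/1428840000
solving λ² − 536361713/2857680·λ + 352275361/1428840000 = 0 gives λ = 18769/100, 18769/14288400
σ_max=√(18769/100)=(137/10), σ_min=√(18769/14288400)=(137/3780) → κ = 378.0000

378.0000


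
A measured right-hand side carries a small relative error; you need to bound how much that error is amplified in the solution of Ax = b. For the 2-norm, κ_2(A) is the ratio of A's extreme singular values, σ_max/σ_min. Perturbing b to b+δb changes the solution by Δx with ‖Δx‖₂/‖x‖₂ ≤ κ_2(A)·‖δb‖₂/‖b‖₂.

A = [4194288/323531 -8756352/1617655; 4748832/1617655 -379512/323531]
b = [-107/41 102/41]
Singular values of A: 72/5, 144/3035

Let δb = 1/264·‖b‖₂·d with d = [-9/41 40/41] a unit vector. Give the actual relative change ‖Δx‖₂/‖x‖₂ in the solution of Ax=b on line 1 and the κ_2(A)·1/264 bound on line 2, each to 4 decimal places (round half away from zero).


0.0046
1.1496

from the listed singular values, σ₁ = 72/5, σ_n = 144/3035
condition number: (72/5) ÷ (144/3035) = 303.5000
perturbation bound = 303.5000·1/264 = 1.1496
solve Ax = b  →  x = [24.1907 58.4188]
‖b‖₂ = 3.6056 and ‖x‖₂ = 63.2293
δb = ε·‖b‖·d = [-0.0030 0.0133]; solving A·Δx = δb gives ‖Δx‖ = 0.2878
dividing the unrounded norms, ‖Δx‖/‖x‖ = 0.0046
so the bound overstates the realised error by a factor of ≈ 252.5279 (computed from the unrounded values)


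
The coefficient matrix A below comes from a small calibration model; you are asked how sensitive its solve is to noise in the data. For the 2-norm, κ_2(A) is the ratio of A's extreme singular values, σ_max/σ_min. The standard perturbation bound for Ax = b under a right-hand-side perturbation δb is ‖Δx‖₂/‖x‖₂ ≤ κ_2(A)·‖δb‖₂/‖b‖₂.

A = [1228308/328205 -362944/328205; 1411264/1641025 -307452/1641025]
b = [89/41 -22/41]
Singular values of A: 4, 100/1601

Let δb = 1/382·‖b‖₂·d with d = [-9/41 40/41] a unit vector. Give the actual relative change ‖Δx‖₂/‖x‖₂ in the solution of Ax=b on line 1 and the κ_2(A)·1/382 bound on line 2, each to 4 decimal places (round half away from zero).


0.0059
0.1676

largest singular value 4, smallest 100/1601
condition number: 4 ÷ (100/1601) = 64.0400
worst-case relative error ≤ 64.0400 × 1/382 = 0.1676
solve Ax = b  →  x = [-4.0028 -15.5096]
‖b‖ = 2.2361, ‖x‖ = 16.0178
re-solving with b+δb shifts x by Δx of norm 0.0937
relative error = 0.0059
tightness: 0.0059 against a bound of 0.1676 (unrounded ratio ≈ 0.0349)


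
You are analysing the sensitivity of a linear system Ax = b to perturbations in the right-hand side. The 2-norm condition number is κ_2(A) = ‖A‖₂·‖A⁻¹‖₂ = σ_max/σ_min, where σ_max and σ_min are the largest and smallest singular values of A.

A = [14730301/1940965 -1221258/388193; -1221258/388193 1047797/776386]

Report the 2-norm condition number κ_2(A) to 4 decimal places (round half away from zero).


M = AᵀA = [1504547604229/22291983025 -125376178167/4458396605; -125376178167/4458396605 41797413985/3566717284]. tr(M)=41793643589/527620900, det(M)=62742241/527620900
eigenvalues of AᵀA: λ = (tr ± √(tr²−4·det))/2 = 7921/100, 7921/5276209
κ = σ_max/σ_min = (89/10)/(89/2297) = 229.7000

229.7000


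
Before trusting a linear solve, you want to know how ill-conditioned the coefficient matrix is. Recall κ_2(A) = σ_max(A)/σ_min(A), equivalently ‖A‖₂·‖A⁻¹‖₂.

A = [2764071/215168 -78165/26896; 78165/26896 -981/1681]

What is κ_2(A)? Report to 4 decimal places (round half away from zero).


AᵀA = [4777580961/27541504 -134365635/3442688; -134365635/3442688 3781161/430336]; tr = 2986065/16384, det = 59049/65536
λ_max, λ_min = (2986065/16384 ± √8915616725409/268435456)/2 = 729/4, 81/16384
σ_max=√(729/4)=(27/2), σ_min=√(81/16384)=(9/128) → κ = 192.0000

192.0000


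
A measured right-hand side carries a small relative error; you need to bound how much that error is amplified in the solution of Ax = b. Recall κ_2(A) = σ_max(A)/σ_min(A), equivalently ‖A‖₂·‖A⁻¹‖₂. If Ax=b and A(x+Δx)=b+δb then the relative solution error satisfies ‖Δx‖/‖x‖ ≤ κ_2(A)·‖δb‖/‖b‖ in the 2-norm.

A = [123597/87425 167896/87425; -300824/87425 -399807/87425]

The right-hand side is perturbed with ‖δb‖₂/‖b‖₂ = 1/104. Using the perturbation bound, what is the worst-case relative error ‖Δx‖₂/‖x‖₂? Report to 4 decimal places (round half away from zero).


2.5865

AᵀA = [125173133/9045125 166891104/9045125; 166891104/9045125 222526277/9045125]; tr = 69539882/1809025, det = 923521/45225625
solving λ² − 69539882/1809025·λ + 923521/45225625 = 0 gives λ = 961/25, 961/1809025
κ_2(A) = √(λ_max/λ_min) = √((961/25) / (961/1809025)) = 269.0000
bound on ‖Δx‖/‖x‖: κ·ε = 269.0000·1/104 = 2.5865


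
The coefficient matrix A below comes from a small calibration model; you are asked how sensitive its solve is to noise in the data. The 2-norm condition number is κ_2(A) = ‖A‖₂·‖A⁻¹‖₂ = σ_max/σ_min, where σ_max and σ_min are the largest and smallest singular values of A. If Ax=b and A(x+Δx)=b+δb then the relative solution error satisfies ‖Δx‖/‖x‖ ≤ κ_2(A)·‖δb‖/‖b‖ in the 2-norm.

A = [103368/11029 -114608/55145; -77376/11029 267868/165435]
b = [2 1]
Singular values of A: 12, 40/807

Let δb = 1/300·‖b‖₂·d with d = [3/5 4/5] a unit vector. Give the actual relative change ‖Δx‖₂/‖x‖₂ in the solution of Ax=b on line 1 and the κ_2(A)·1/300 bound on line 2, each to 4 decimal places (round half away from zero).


0.0037
0.8070

σ_max = 12, σ_min = 40/807
κ_2(A) = 12 / (40/807) = 242.1000
perturbation bound = 242.1000·1/300 = 0.8070
solve Ax = b  →  x = [8.9386 39.3476]
2-norm of b is 2.2361; of x, 40.3501
δb = ε·‖b‖·d = [0.0045 0.0060]; solving A·Δx = δb gives ‖Δx‖ = 0.1504
realised ‖Δx‖/‖x‖ = 0.0037
tightness: 0.0037 against a bound of 0.8070 (unrounded ratio ≈ 0.0046)


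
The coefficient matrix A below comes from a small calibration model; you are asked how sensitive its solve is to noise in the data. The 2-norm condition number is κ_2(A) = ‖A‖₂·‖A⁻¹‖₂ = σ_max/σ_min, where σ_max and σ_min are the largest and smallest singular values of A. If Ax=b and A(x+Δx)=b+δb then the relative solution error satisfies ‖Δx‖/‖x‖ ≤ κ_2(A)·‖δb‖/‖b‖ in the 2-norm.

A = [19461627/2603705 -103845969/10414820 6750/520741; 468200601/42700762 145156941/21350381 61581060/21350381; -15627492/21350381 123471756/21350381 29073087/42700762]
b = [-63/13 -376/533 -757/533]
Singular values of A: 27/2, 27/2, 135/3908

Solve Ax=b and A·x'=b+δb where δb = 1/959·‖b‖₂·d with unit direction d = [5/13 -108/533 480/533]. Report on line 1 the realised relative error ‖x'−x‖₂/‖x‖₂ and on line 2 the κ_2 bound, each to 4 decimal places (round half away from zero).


0.0018
0.4075

from the listed singular values, σ₁ = 27/2, σ_n = 135/3908
κ = σ_max/σ_min = (27/2)/(135/3908) = 390.8000
worst-case relative error ≤ 390.8000 × 1/959 = 0.4075
solve Ax = b  →  x = [15.0151 11.6317 -84.7425]
‖b‖ = 5.0990, ‖x‖ = 86.8450
δb = ε·‖b‖·d = [0.0020 -0.0011 0.0048]; solving A·Δx = δb gives ‖Δx‖ = 0.1539
realised ‖Δx‖/‖x‖ = 0.0018
so the bound overstates the realised error by a factor of ≈ 229.9280 (computed from the unrounded values)


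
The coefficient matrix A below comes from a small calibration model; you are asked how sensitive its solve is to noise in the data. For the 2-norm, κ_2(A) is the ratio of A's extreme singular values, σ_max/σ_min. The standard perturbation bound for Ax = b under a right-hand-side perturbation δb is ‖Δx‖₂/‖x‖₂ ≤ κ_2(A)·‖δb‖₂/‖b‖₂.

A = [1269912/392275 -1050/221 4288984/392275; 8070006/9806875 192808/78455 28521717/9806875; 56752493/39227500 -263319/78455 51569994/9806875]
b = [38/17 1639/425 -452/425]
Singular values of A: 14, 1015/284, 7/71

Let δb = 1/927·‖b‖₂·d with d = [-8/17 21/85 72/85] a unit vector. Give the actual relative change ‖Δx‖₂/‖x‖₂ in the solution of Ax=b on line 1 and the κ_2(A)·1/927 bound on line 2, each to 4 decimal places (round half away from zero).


σ_max = 14, σ_min = 7/71
condition number: 14 ÷ (7/71) = 142.0000
perturbation bound = 142.0000·1/927 = 0.1532
solve Ax = b  →  x = [9.8946 0.9782 -2.3002]
2-norm of b is 4.5826; of x, 10.2054
δb = ε·‖b‖·d = [-0.0023 0.0012 0.0042]; solving A·Δx = δb gives ‖Δx‖ = 0.0501
realised ‖Δx‖/‖x‖ = 0.0049
realised/bound (from unrounded values) ≈ 0.0321

0.0049
0.1532


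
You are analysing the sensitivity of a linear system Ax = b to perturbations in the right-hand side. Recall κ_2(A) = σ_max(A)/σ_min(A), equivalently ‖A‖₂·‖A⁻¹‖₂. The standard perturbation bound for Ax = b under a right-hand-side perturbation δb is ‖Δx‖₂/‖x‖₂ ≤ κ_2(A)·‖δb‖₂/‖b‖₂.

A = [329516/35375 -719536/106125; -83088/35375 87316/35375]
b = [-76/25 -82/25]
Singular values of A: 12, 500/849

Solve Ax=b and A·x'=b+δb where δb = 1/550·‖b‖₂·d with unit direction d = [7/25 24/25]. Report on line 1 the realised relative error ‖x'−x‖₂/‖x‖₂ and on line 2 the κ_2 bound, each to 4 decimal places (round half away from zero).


0.0020
0.0370

largest singular value 12, smallest 500/849
κ = σ_max/σ_min = 12/(500/849) = 20.3760
κ_2(A)·‖δb‖/‖b‖ = 0.0370
solve Ax = b  →  x = [-4.2085 -5.3336]
2-norm of b is 4.4721; of x, 6.7940
Δx = A⁻¹·δb where δb = 1/550·4.4721·d; ‖Δx‖ = 0.0138
dividing the unrounded norms, ‖Δx‖/‖x‖ = 0.0020
realised/bound (from unrounded values) ≈ 0.0549


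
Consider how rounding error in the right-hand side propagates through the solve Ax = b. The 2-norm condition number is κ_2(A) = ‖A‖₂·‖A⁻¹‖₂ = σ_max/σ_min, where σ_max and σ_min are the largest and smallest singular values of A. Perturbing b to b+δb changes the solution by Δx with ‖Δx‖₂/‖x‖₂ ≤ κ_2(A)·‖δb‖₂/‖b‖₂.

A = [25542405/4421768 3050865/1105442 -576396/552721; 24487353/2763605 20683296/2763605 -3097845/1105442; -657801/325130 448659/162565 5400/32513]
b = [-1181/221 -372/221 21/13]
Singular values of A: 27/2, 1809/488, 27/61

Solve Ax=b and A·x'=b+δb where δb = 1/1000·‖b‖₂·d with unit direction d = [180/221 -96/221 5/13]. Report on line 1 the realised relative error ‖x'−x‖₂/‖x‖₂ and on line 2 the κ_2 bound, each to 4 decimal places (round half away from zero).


from the listed singular values, σ₁ = 27/2, σ_n = 27/61
condition number: (27/2) ÷ (27/61) = 30.5000
worst-case relative error ≤ 30.5000 × 1/1000 = 0.0305
solve Ax = b  →  x = [-1.9071 -0.4187 -6.5474]
‖b‖₂ = 5.8310 and ‖x‖₂ = 6.8324
δb = ε·‖b‖·d = [0.0047 -0.0025 0.0022]; solving A·Δx = δb gives ‖Δx‖ = 0.0132
dividing the unrounded norms, ‖Δx‖/‖x‖ = 0.0019
tightness: 0.0019 against a bound of 0.0305 (unrounded ratio ≈ 0.0632)

0.0019
0.0305


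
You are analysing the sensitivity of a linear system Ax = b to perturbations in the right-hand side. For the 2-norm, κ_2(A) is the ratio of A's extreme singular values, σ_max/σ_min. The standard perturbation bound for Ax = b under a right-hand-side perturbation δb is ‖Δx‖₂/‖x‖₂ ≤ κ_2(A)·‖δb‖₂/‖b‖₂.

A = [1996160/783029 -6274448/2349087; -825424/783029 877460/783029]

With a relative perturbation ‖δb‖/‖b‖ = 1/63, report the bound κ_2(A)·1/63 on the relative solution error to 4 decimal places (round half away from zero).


form AᵀA = [27609346304/3628014289 -86968235200/10884042867; -86968235200/10884042867 273953385616/32652128601] with trace 621209872/38825361 and determinant 65536/38825361
solving λ² − 621209872/38825361·λ + 65536/38825361 = 0 gives λ = 16, 4096/38825361
σ_max=√16=4, σ_min=√(4096/38825361)=(64/6231) → κ = 389.4375
κ_2(A)·‖δb‖/‖b‖ = 6.1815

6.1815


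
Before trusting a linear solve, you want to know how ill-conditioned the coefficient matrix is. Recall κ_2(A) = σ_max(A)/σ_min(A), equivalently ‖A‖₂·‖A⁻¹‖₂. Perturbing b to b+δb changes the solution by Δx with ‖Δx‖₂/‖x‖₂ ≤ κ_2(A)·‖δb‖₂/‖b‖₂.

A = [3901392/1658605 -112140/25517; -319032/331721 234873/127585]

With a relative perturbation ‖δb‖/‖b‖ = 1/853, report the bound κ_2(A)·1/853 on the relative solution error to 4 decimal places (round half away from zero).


0.3299

form AᵀA = [105120680256/16277932225 -39418007832/3255586445; -39418007832/3255586445 369549816129/16277932225] with trace 328491693/11265005 and determinant 15116544/1408125625
char-poly roots: 729/25 and 20736/56325025
so κ_2 = √((729/25) / (20736/56325025)) = 281.4375
perturbation bound = 281.4375·1/853 = 0.3299


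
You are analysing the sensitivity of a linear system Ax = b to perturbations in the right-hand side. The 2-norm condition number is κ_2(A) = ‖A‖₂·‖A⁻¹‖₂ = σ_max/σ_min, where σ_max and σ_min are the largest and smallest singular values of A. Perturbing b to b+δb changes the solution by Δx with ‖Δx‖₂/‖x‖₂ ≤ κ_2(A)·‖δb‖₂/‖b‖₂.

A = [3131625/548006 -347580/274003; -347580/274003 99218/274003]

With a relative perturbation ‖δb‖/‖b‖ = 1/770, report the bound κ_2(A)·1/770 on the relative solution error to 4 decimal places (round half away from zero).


M = AᵀA = [6121548225/178649956 -344277990/44662489; -344277990/44662489 77725204/44662489]. tr(M)=3826561/106276, det(M)=5625/26569
char-poly roots: 36 and 625/106276
κ = σ_max/σ_min = 6/(25/326) = 78.2400
perturbation bound = 78.2400·1/770 = 0.1016

0.1016


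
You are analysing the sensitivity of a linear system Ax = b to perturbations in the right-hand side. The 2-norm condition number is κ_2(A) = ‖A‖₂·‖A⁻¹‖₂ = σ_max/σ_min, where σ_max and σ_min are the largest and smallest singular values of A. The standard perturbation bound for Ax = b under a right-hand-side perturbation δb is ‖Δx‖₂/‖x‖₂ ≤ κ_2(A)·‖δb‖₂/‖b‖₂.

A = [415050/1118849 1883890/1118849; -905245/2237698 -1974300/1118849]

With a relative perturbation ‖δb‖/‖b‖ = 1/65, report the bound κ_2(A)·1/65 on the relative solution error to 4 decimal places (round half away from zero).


M = AᵀA = [1793739025/5953974244 1992296250/1488493561; 1992296250/1488493561 8854818100/1488493561]. tr(M)=22137425/3541924, det(M)=625/885481
eigenvalues of AᵀA: λ = (tr ± √(tr²−4·det))/2 = 25/4, 100/885481
κ_2(A) = √(λ_max/λ_min) = √((25/4) / (100/885481)) = 235.2500
perturbation bound = 235.2500·1/65 = 3.6192

3.6192


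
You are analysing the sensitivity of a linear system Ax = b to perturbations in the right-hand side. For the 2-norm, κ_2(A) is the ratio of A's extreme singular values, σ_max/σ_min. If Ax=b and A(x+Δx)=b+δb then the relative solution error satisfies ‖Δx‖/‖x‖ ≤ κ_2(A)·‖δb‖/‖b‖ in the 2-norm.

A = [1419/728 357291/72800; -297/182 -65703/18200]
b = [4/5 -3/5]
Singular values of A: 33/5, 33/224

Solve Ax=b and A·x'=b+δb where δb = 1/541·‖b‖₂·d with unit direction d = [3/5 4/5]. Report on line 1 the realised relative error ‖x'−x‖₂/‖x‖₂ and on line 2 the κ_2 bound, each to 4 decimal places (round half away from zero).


0.0828
0.0828

largest singular value 33/5, smallest 33/224
κ_2(A) = (33/5) / (33/224) = 44.8000
κ_2(A)·‖δb‖/‖b‖ = 0.0828
solve Ax = b  →  x = [0.0583 0.1399]
2-norm of b is 1.0000; of x, 0.1515
Δx = A⁻¹·δb where δb = 1/541·1.0000·d; ‖Δx‖ = 0.0125
relative error = 0.0828
realised/bound = 1 exactly: the bound is attained for this b and d


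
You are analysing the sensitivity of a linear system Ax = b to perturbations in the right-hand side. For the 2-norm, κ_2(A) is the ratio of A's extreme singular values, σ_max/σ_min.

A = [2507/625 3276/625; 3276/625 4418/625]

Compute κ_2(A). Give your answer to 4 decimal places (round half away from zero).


M = AᵀA = [680689/15625 907452/15625; 907452/15625 1210036/15625]. tr(M)=75629/625, det(M)=484/625
eigenvalues of AᵀA: λ = (tr ± √(tr²−4·det))/2 = 121, 4/625
so κ_2 = √(121 / (4/625)) = 137.5000

137.5000


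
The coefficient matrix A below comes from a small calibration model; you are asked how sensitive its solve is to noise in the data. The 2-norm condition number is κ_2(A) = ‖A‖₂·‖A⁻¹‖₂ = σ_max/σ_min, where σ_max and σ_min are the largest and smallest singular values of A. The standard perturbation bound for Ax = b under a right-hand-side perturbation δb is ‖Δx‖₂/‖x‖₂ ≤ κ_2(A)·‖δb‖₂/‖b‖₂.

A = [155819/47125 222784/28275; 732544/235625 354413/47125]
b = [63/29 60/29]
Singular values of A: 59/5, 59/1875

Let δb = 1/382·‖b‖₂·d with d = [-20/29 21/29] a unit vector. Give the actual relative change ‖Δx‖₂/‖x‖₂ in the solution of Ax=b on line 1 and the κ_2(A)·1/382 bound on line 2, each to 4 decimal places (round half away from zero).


0.9817
0.9817

from the listed singular values, σ₁ = 59/5, σ_n = 59/1875
condition number: (59/5) ÷ (59/1875) = 375.0000
bound on ‖Δx‖/‖x‖: κ·ε = 375.0000·1/382 = 0.9817
solve Ax = b  →  x = [0.0978 0.2347]
‖b‖ = 3.0000, ‖x‖ = 0.2542
re-solving with b+δb shifts x by Δx of norm 0.2496
dividing the unrounded norms, ‖Δx‖/‖x‖ = 0.9817
tightness: 0.9817 against a bound of 0.9817; the bound is attained (ratio 1)


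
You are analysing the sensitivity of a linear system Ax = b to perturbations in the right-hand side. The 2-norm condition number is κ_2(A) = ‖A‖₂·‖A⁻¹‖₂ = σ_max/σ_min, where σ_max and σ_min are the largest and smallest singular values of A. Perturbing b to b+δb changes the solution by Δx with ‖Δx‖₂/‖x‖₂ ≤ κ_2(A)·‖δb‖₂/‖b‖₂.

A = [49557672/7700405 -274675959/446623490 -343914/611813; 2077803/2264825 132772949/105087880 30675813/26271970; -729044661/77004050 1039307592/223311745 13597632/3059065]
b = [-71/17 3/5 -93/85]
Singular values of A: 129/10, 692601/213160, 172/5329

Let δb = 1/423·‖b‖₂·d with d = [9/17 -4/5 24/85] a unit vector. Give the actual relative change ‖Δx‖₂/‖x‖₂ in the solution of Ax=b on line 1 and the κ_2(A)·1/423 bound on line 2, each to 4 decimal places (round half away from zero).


σ_max = 129/10, σ_min = 172/5329
condition number: (129/10) ÷ (172/5329) = 399.6750
bound on ‖Δx‖/‖x‖: κ·ε = 399.6750·1/423 = 0.9449
solve Ax = b  →  x = [-0.5029 63.5383 -67.8436]
‖b‖ = 4.3589, ‖x‖ = 92.9523
re-solving with b+δb shifts x by Δx of norm 0.3193
relative error = 0.0034
so the bound overstates the realised error by a factor of ≈ 275.0889 (computed from the unrounded values)

0.0034
0.9449


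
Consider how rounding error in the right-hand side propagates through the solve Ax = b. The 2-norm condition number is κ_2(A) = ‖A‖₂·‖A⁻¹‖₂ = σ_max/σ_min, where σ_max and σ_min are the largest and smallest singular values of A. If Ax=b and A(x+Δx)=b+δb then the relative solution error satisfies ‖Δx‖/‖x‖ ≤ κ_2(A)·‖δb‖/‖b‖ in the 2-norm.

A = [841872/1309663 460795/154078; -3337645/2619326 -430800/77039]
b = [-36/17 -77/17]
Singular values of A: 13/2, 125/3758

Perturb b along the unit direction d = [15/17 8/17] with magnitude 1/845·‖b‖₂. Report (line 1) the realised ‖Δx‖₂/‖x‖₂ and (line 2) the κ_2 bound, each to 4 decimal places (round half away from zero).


from the listed singular values, σ₁ = 13/2, σ_n = 125/3758
κ_2(A) = (13/2) / (125/3758) = 195.4160
bound on ‖Δx‖/‖x‖: κ·ε = 195.4160·1/845 = 0.2313
solve Ax = b  →  x = [117.4242 -25.9474]
‖b‖₂ = 5.0000 and ‖x‖₂ = 120.2569
re-solving with b+δb shifts x by Δx of norm 0.1779
dividing the unrounded norms, ‖Δx‖/‖x‖ = 0.0015
tightness: 0.0015 against a bound of 0.2313 (unrounded ratio ≈ 0.0064)

0.0015
0.2313


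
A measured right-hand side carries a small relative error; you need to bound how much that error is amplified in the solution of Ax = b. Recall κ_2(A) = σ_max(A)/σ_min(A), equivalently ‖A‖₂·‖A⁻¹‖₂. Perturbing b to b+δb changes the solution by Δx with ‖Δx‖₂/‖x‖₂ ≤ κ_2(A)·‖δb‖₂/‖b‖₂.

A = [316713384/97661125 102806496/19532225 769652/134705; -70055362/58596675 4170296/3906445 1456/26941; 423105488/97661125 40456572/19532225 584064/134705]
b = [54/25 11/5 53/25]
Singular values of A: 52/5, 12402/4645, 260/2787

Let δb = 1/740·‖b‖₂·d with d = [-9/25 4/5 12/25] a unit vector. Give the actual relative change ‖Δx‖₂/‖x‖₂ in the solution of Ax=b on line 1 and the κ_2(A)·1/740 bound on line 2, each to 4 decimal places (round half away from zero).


0.0025
0.1506

from the listed singular values, σ₁ = 52/5, σ_n = 260/2787
κ_2(A) = (52/5) / (260/2787) = 111.4800
bound on ‖Δx‖/‖x‖: κ·ε = 111.4800·1/740 = 0.1506
solve Ax = b  →  x = [-10.3238 -10.2969 15.7233]
2-norm of b is 3.7417; of x, 21.4437
Δx = A⁻¹·δb where δb = 1/740·3.7417·d; ‖Δx‖ = 0.0542
realised ‖Δx‖/‖x‖ = 0.0025
realised/bound (from unrounded values) ≈ 0.0168


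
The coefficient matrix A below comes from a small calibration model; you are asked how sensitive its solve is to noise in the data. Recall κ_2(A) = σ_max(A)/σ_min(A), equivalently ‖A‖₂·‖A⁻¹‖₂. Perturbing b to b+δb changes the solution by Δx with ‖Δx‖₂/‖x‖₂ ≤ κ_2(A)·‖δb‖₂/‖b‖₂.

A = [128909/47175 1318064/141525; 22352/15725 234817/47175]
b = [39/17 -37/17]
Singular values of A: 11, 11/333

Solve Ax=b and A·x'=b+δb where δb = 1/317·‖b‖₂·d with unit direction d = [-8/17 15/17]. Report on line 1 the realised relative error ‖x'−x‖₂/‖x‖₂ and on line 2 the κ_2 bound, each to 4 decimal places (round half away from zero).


0.0033
1.0505

from the listed singular values, σ₁ = 11, σ_n = 11/333
κ = σ_max/σ_min = 11/(11/333) = 333.0000
perturbation bound = 333.0000·1/317 = 1.0505
solve Ax = b  →  x = [87.2109 -25.3418]
‖b‖ = 3.1623, ‖x‖ = 90.8182
Δx = A⁻¹·δb where δb = 1/317·3.1623·d; ‖Δx‖ = 0.3020
relative error = 0.0033
tightness: 0.0033 against a bound of 1.0505 (unrounded ratio ≈ 0.0032)


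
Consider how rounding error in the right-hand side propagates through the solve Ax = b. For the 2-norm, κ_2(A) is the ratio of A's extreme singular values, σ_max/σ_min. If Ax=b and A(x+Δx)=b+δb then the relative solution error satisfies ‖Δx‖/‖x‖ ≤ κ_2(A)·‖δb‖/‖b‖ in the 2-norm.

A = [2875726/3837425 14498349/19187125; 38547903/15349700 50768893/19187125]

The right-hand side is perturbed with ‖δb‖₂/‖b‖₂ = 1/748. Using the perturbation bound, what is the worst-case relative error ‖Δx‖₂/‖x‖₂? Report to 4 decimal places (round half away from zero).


0.2264

M = AᵀA = [2589212201809/376981264144 3398091967179/471226580180; 3398091967179/471226580180 4460292192274/589033225225]. tr(M)=161825184449/11206339600, det(M)=3258025/448253584
solving λ² − 161825184449/11206339600·λ + 3258025/448253584 = 0 gives λ = 361/25, 225625/448253584
κ = σ_max/σ_min = (19/5)/(475/21172) = 169.3760
worst-case relative error ≤ 169.3760 × 1/748 = 0.2264


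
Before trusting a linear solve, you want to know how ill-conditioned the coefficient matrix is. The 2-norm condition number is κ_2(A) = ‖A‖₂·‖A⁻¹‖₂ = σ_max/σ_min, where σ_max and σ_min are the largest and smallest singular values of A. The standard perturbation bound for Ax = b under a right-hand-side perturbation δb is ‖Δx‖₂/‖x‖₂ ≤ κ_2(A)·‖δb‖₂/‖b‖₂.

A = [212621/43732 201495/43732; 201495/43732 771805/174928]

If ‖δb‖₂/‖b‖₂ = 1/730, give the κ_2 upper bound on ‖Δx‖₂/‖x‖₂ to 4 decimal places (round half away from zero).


0.5271

AᵀA = [51015413/1137032 388683855/9096256; 388683855/9096256 1480721425/36385024]; tr = 3701801/43264, det = 34225/692224
char-poly roots: 1369/16 and 25/43264
σ_max=√(1369/16)=(37/4), σ_min=√(25/43264)=(5/208) → κ = 384.8000
bound on ‖Δx‖/‖x‖: κ·ε = 384.8000·1/730 = 0.5271


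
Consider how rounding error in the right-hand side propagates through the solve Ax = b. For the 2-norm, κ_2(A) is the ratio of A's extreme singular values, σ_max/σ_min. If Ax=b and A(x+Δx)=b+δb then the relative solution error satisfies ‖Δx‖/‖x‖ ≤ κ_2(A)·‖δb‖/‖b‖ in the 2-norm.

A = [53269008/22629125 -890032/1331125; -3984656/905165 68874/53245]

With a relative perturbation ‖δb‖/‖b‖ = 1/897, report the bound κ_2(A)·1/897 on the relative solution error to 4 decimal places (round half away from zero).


form AᵀA = [44155759038976/1771893765625 -12878565886368/1771893765625; -12878565886368/1771893765625 3756924383524/1771893765625] with trace 76660293476/2835030025 and determinant 29246464/2835030025
λ_max, λ_min = (76660293476/2835030025 ± √5876468937412187836176/8037395242651500625)/2 = 676/25, 43264/113401201
κ = σ_max/σ_min = (26/5)/(208/10649) = 266.2250
κ_2(A)·‖δb‖/‖b‖ = 0.2968

0.2968


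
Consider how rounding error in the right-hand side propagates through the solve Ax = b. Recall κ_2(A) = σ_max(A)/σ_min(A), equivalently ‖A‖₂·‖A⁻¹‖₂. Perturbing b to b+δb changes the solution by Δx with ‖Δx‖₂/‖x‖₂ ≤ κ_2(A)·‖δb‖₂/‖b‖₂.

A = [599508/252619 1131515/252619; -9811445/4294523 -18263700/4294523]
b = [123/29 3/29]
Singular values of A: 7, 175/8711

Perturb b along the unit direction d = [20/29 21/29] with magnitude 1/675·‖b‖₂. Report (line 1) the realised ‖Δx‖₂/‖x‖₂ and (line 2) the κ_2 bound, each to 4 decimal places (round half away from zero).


from the listed singular values, σ₁ = 7, σ_n = 175/8711
condition number: 7 ÷ (175/8711) = 348.4400
bound on ‖Δx‖/‖x‖: κ·ε = 348.4400·1/675 = 0.5162
solve Ax = b  →  x = [-131.5613 70.6518]
‖b‖₂ = 4.2426 and ‖x‖₂ = 149.3320
Δx = A⁻¹·δb where δb = 1/675·4.2426·d; ‖Δx‖ = 0.3129
relative error = 0.0021
realised/bound (from unrounded values) ≈ 0.0041

0.0021
0.5162


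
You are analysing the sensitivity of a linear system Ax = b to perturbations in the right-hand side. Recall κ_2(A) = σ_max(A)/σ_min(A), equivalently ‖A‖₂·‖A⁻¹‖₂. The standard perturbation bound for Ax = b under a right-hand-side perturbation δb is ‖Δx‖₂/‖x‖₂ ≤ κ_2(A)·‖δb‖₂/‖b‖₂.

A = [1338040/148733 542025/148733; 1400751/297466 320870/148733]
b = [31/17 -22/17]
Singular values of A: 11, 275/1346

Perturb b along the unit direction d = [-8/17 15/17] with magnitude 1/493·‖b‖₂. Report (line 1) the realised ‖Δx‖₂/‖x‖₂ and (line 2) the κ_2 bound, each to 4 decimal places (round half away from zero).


largest singular value 11, smallest 275/1346
condition number: 11 ÷ (275/1346) = 53.8400
worst-case relative error ≤ 53.8400 × 1/493 = 0.1092
solve Ax = b  →  x = [3.8490 -9.0011]
2-norm of b is 2.2361; of x, 9.7895
with δb = [-0.0021 0.0040], A·Δx = δb → ‖Δx‖ = 0.0222
realised ‖Δx‖/‖x‖ = 0.0023
realised/bound (from unrounded values) ≈ 0.0208

0.0023
0.1092


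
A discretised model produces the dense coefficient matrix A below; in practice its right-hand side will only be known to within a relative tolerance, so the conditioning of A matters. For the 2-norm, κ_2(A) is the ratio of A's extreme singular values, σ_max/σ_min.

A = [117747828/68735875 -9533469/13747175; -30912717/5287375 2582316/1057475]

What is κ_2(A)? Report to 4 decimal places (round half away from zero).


AᵀA = [280576459553841/7559392819225 -23381131992768/1511878563845; -23381131992768/1511878563845 1948542691689/302375712769]; tr = 1948461697314/44730135025, det = 29648025/1789205401
solving λ² − 1948461697314/44730135025·λ + 29648025/1789205401 = 0 gives λ = 1089/25, 680625/1789205401
κ = σ_max/σ_min = (33/5)/(825/42299) = 338.3920

338.3920


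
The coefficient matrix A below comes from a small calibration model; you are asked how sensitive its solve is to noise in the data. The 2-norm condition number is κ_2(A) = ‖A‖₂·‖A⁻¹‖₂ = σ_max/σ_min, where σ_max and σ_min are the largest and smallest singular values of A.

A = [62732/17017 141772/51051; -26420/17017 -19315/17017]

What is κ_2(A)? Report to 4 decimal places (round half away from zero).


M = AᵀA = [27416096/1713481 61683716/5140443; 61683716/5140443 138798361/15421329]. tr(M)=385543225/15421329, det(M)=250000/15421329
eigenvalues of AᵀA: λ = (tr ± √(tr²−4·det))/2 = 25, 10000/15421329
κ = σ_max/σ_min = 5/(100/3927) = 196.3500

196.3500


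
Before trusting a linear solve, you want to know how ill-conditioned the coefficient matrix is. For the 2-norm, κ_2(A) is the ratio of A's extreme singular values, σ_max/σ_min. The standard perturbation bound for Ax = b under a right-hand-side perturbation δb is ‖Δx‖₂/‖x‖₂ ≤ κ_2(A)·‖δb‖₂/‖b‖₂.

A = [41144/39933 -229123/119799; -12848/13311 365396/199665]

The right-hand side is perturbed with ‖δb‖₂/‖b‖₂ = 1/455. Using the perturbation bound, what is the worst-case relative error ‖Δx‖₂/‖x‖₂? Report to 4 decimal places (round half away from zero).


AᵀA = [3779392/1896129 -106286152/28441935; -106286152/28441935 2989372009/426629025]; tr = 13286281/1476225, det = 256/164025
eigenvalues of AᵀA: λ = (tr ± √(tr²−4·det))/2 = 9, 256/1476225
so κ_2 = √(9 / (256/1476225)) = 227.8125
worst-case relative error ≤ 227.8125 × 1/455 = 0.5007

0.5007


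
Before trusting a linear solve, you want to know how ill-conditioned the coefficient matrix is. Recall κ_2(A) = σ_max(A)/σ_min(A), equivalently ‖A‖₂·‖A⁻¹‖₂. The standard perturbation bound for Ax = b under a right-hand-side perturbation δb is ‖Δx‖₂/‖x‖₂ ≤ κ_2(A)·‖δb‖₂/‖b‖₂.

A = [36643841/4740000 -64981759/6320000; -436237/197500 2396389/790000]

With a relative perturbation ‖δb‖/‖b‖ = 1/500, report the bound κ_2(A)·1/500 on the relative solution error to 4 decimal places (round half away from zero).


0.4854

AᵀA = [2323816720081/35948160000 -4131034889519/47930880000; -4131034889519/47930880000 7344256860881/63907840000]; tr = 4131175170769/23006822400, det = 503778025/920272896
eigenvalues of AᵀA: λ = (tr ± √(tr²−4·det))/2 = 4489/25, 2805625/920272896
σ_max=√(4489/25)=(67/5), σ_min=√(2805625/920272896)=(1675/30336) → κ = 242.6880
κ_2(A)·‖δb‖/‖b‖ = 0.4854


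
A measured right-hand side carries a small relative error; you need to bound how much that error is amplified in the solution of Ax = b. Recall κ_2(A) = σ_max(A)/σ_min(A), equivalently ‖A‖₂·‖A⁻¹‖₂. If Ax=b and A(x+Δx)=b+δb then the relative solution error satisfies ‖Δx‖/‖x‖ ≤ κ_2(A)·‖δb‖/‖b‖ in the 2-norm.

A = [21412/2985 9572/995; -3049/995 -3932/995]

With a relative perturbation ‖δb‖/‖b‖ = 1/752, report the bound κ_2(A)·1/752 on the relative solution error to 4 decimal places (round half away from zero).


0.1985

M = AᵀA = [542141353/8910225 240921668/2970075; 240921668/2970075 107083808/990025]. tr(M)=60235825/356409, det(M)=456976/356409
λ_max, λ_min = (60235825/356409 ± √3627703131993889/127027375281)/2 = 169, 2704/356409
σ_max=√169=13, σ_min=√(2704/356409)=(52/597) → κ = 149.2500
bound on ‖Δx‖/‖x‖: κ·ε = 149.2500·1/752 = 0.1985


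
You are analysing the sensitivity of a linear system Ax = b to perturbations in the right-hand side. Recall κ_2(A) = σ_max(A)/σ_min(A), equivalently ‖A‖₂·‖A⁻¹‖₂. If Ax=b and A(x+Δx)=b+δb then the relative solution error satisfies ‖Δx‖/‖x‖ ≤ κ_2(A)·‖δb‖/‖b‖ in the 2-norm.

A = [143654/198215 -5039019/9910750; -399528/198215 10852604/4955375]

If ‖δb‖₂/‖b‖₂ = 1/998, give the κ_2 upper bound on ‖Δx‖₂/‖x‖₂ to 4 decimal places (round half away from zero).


AᵀA = [7210363780/1571567449 -37582854309/7857837245; -37582854309/7857837245 794412426889/157156744900]; tr = 1801960529/186868900, det = 14776336/46717225
char-poly roots: 961/100 and 61504/1868689
so κ_2 = √((961/100) / (61504/1868689)) = 17.0875
bound on ‖Δx‖/‖x‖: κ·ε = 17.0875·1/998 = 0.0171

0.0171
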